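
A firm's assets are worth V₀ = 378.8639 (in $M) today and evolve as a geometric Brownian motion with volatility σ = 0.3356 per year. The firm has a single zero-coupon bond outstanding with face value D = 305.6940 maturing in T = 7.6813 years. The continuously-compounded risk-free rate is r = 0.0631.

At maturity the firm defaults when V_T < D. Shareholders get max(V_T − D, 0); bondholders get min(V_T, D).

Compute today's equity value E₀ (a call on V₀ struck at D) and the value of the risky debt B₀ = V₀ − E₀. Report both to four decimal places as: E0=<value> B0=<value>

E0=221.1139 B0=157.7500

d₁ = [ln(V₀/D) + (r + σ²/2)T] / (σ√T)
   = [ln(378.8639/305.6940) + (0.0631 + 0.5·0.3356²)·7.6813] / (0.3356·√7.6813)
   = [0.214592 + 0.917252] / 0.930121 = 1.216879
d₂ = d₁ − σ√T = 1.216879 − 0.930121 = 0.286759
N(d₁) = 0.888175,  N(d₂) = 0.612851,  e^(−rT) = 0.615888
E₀ = V₀·N(d₁) − D·e^(−rT)·N(d₂)
   = 378.8639·0.888175 − 305.6940·0.615888·0.612851 = 221.113866
B₀ = V₀ − E₀ = 378.8639 − 221.113866 = 157.750034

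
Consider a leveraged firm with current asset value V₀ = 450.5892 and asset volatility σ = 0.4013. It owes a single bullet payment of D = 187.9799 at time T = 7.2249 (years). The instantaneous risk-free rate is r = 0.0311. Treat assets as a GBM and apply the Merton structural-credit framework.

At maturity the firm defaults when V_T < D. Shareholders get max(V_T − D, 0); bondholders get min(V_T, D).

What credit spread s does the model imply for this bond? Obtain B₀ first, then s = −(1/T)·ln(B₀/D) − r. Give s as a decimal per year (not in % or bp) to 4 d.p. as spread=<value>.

spread=0.0204

d₁ = [ln(V₀/D) + (r + σ²/2)T] / (σ√T)
   = [ln(450.5892/187.9799) + (0.0311 + 0.5·0.4013²)·7.2249] / (0.4013·√7.2249)
   = [0.874221 + 0.806449] / 1.078661 = 1.558108
d₂ = d₁ − σ√T = 1.558108 − 1.078661 = 0.479446
N(d₁) = 0.940396,  N(d₂) = 0.684189,  e^(−rT) = 0.798760
E₀ = V₀·N(d₁) − D·e^(−rT)·N(d₂)
   = 450.5892·0.940396 − 187.9799·0.798760·0.684189 = 321.000694
B₀ = V₀ − E₀ = 450.5892 − 321.000694 = 129.588506
spread = −(1/T)·ln(B₀/D) − r = −(1/7.2249)·ln(129.588506/187.9799) − 0.0311 = 0.02038458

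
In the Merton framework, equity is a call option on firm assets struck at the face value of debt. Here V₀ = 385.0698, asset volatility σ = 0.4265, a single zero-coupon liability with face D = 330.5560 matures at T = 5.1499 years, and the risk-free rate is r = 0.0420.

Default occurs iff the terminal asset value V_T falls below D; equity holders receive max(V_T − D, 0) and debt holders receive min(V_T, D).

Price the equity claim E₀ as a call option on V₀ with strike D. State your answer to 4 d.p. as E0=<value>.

E0=188.3287

d₁ = [ln(V₀/D) + (r + σ²/2)T] / (σ√T)
   = [ln(385.0698/330.5560) + (0.0420 + 0.5·0.4265²)·5.1499] / (0.4265·√5.1499)
   = [0.152649 + 0.684685] / 0.967873 = 0.865127
d₂ = d₁ − σ√T = 0.865127 − 0.967873 = -0.102746
N(d₁) = 0.806516,  N(d₂) = 0.459082,  e^(−rT) = 0.805497
E₀ = V₀·N(d₁) − D·e^(−rT)·N(d₂)
   = 385.0698·0.806516 − 330.5560·0.805497·0.459082 = 188.328654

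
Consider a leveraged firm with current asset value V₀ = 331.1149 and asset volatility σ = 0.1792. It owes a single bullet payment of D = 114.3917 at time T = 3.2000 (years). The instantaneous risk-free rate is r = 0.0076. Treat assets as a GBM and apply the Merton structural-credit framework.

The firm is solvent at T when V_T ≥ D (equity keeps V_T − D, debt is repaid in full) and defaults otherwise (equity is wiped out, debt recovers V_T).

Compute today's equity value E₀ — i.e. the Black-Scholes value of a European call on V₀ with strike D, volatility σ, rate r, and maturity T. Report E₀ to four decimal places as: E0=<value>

d₁ = [ln(V₀/D) + (r + σ²/2)T] / (σ√T)
   = [ln(331.1149/114.3917) + (0.0076 + 0.5·0.1792²)·3.2000] / (0.1792·√3.2000)
   = [1.062837 + 0.075700] / 0.320563 = 3.551683
d₂ = d₁ − σ√T = 3.551683 − 0.320563 = 3.231120
N(d₁) = 0.999809,  N(d₂) = 0.999383,  e^(−rT) = 0.975973
E₀ = V₀·N(d₁) − D·e^(−rT)·N(d₂)
   = 331.1149·0.999809 − 114.3917·0.975973·0.999383 = 219.477110

E0=219.4771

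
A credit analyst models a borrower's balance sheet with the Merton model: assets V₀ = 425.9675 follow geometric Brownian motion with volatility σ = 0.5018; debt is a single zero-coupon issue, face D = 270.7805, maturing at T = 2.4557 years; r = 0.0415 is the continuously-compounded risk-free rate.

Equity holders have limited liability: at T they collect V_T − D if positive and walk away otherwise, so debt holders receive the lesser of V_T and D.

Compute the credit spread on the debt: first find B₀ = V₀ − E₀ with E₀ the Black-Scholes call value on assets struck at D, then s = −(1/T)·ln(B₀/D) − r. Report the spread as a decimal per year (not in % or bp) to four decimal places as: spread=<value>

d₁ = [ln(V₀/D) + (r + σ²/2)T] / (σ√T)
   = [ln(425.9675/270.7805) + (0.0415 + 0.5·0.5018²)·2.4557] / (0.5018·√2.4557)
   = [0.453055 + 0.411088] / 0.786354 = 1.098923
d₂ = d₁ − σ√T = 1.098923 − 0.786354 = 0.312568
N(d₁) = 0.864099,  N(d₂) = 0.622696,  e^(−rT) = 0.903109
E₀ = V₀·N(d₁) − D·e^(−rT)·N(d₂)
   = 425.9675·0.864099 − 270.7805·0.903109·0.622696 = 215.801383
B₀ = V₀ − E₀ = 425.9675 − 215.801383 = 210.166117
spread = −(1/T)·ln(B₀/D) − r = −(1/2.4557)·ln(210.166117/270.7805) − 0.0415 = 0.06169269

spread=0.0617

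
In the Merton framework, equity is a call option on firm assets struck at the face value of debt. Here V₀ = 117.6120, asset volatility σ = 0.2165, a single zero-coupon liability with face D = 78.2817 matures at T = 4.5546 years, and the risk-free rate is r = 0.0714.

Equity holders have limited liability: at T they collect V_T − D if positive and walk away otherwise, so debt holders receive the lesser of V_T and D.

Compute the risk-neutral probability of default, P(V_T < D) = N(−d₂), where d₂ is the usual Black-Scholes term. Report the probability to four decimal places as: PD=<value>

PD=0.0879

d₁ = [ln(V₀/D) + (r + σ²/2)T] / (σ√T)
   = [ln(117.6120/78.2817) + (0.0714 + 0.5·0.2165²)·4.5546] / (0.2165·√4.5546)
   = [0.407077 + 0.431941] / 0.462044 = 1.815884
d₂ = d₁ − σ√T = 1.815884 − 0.462044 = 1.353841
risk-neutral PD = N(−d₂) = N(-1.353841) = 0.087894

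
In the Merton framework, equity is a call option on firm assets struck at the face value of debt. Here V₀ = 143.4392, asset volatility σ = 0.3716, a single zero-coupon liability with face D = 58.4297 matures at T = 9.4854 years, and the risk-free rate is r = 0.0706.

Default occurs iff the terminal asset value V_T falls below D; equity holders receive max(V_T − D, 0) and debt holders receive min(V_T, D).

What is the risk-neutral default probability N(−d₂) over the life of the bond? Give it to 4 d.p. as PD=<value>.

PD=0.2125

d₁ = [ln(V₀/D) + (r + σ²/2)T] / (σ√T)
   = [ln(143.4392/58.4297) + (0.0706 + 0.5·0.3716²)·9.4854] / (0.3716·√9.4854)
   = [0.898087 + 1.324572] / 1.144468 = 1.942090
d₂ = d₁ − σ√T = 1.942090 − 1.144468 = 0.797622
risk-neutral PD = N(−d₂) = N(-0.797622) = 0.212545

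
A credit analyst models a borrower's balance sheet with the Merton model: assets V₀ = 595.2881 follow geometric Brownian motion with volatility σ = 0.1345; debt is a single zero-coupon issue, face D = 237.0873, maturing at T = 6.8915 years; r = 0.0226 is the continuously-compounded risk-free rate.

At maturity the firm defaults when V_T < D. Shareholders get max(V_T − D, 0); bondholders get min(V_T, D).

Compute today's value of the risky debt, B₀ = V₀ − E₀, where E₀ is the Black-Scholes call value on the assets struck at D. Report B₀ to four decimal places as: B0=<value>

B0=202.8544

d₁ = [ln(V₀/D) + (r + σ²/2)T] / (σ√T)
   = [ln(595.2881/237.0873) + (0.0226 + 0.5·0.1345²)·6.8915] / (0.1345·√6.8915)
   = [0.920617 + 0.218082] / 0.353085 = 3.225002
d₂ = d₁ − σ√T = 3.225002 − 0.353085 = 2.871917
N(d₁) = 0.999370,  N(d₂) = 0.997960,  e^(−rT) = 0.855775
E₀ = V₀·N(d₁) − D·e^(−rT)·N(d₂)
   = 595.2881·0.999370 − 237.0873·0.855775·0.997960 = 392.433683
B₀ = V₀ − E₀ = 595.2881 − 392.433683 = 202.854417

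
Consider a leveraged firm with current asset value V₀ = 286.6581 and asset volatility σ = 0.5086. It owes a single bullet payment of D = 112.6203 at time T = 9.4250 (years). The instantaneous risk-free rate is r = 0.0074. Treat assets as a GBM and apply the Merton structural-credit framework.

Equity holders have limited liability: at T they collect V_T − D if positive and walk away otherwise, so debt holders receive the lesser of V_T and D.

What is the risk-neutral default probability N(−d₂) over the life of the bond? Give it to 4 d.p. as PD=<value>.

d₁ = [ln(V₀/D) + (r + σ²/2)T] / (σ√T)
   = [ln(286.6581/112.6203) + (0.0074 + 0.5·0.5086²)·9.4250] / (0.5086·√9.4250)
   = [0.934268 + 1.288746] / 1.561410 = 1.423722
d₂ = d₁ − σ√T = 1.423722 − 1.561410 = -0.137688
risk-neutral PD = N(−d₂) = N(0.137688) = 0.554757

PD=0.5548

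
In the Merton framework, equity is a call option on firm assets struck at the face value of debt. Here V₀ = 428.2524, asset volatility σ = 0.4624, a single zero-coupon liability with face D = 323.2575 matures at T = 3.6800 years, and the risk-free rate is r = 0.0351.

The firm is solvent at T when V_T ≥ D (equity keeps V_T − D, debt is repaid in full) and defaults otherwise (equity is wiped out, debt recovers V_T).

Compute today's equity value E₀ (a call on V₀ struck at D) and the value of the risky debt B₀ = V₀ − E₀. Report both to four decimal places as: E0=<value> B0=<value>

E0=205.9174 B0=222.3350

d₁ = [ln(V₀/D) + (r + σ²/2)T] / (σ√T)
   = [ln(428.2524/323.2575) + (0.0351 + 0.5·0.4624²)·3.6800] / (0.4624·√3.6800)
   = [0.281264 + 0.522585] / 0.887037 = 0.906218
d₂ = d₁ − σ√T = 0.906218 − 0.887037 = 0.019181
N(d₁) = 0.817590,  N(d₂) = 0.507652,  e^(−rT) = 0.878826
E₀ = V₀·N(d₁) − D·e^(−rT)·N(d₂)
   = 428.2524·0.817590 − 323.2575·0.878826·0.507652 = 205.917446
B₀ = V₀ − E₀ = 428.2524 − 205.917446 = 222.334954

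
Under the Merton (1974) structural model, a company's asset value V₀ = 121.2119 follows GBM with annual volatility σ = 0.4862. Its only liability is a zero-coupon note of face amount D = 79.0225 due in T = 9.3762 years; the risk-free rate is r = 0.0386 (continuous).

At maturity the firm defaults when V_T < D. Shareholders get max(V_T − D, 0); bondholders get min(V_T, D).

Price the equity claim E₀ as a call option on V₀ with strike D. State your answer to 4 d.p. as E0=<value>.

E0=86.0949

d₁ = [ln(V₀/D) + (r + σ²/2)T] / (σ√T)
   = [ln(121.2119/79.0225) + (0.0386 + 0.5·0.4862²)·9.3762] / (0.4862·√9.3762)
   = [0.427808 + 1.470143] / 1.488773 = 1.274843
d₂ = d₁ − σ√T = 1.274843 − 1.488773 = -0.213930
N(d₁) = 0.898818,  N(d₂) = 0.415301,  e^(−rT) = 0.696337
E₀ = V₀·N(d₁) − D·e^(−rT)·N(d₂)
   = 121.2119·0.898818 − 79.0225·0.696337·0.415301 = 86.094912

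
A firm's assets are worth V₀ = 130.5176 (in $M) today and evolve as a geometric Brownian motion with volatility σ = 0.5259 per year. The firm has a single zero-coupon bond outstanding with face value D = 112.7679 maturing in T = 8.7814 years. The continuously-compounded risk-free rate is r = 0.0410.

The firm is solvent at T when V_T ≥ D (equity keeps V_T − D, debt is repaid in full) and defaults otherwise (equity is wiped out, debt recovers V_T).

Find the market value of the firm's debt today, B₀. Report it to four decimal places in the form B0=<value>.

d₁ = [ln(V₀/D) + (r + σ²/2)T] / (σ√T)
   = [ln(130.5176/112.7679) + (0.0410 + 0.5·0.5259²)·8.7814] / (0.5259·√8.7814)
   = [0.146176 + 1.574377] / 1.558422 = 1.104036
d₂ = d₁ − σ√T = 1.104036 − 1.558422 = -0.454386
N(d₁) = 0.865211,  N(d₂) = 0.324775,  e^(−rT) = 0.697650
E₀ = V₀·N(d₁) − D·e^(−rT)·N(d₂)
   = 130.5176·0.865211 − 112.7679·0.697650·0.324775 = 87.374374
B₀ = V₀ − E₀ = 130.5176 − 87.374374 = 43.143226

B0=43.1432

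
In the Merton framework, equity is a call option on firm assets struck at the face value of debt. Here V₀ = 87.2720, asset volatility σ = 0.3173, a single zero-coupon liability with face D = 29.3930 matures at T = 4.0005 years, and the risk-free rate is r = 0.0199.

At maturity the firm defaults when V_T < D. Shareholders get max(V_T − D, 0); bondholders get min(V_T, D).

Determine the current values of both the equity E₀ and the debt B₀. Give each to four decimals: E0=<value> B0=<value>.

d₁ = [ln(V₀/D) + (r + σ²/2)T] / (σ√T)
   = [ln(87.2720/29.3930) + (0.0199 + 0.5·0.3173²)·4.0005] / (0.3173·√4.0005)
   = [1.088273 + 0.280994] / 0.634640 = 2.157550
d₂ = d₁ − σ√T = 2.157550 − 0.634640 = 1.522910
N(d₁) = 0.984519,  N(d₂) = 0.936109,  e^(−rT) = 0.923476
E₀ = V₀·N(d₁) − D·e^(−rT)·N(d₂)
   = 87.2720·0.984519 − 29.3930·0.923476·0.936109 = 60.511391
B₀ = V₀ − E₀ = 87.2720 − 60.511391 = 26.760609

E0=60.5114 B0=26.7606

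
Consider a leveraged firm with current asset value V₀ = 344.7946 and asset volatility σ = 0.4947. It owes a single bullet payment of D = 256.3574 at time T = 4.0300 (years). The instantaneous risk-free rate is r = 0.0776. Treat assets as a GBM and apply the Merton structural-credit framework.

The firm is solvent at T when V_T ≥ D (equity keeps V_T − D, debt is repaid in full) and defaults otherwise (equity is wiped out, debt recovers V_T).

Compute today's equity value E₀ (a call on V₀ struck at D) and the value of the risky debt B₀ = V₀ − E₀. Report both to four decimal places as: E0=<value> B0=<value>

E0=196.2838 B0=148.5108

d₁ = [ln(V₀/D) + (r + σ²/2)T] / (σ√T)
   = [ln(344.7946/256.3574) + (0.0776 + 0.5·0.4947²)·4.0300] / (0.4947·√4.0300)
   = [0.296376 + 0.805855] / 0.993103 = 1.109886
d₂ = d₁ − σ√T = 1.109886 − 0.993103 = 0.116783
N(d₁) = 0.866476,  N(d₂) = 0.546484,  e^(−rT) = 0.731449
E₀ = V₀·N(d₁) − D·e^(−rT)·N(d₂)
   = 344.7946·0.866476 − 256.3574·0.731449·0.546484 = 196.283760
B₀ = V₀ − E₀ = 344.7946 − 196.283760 = 148.510840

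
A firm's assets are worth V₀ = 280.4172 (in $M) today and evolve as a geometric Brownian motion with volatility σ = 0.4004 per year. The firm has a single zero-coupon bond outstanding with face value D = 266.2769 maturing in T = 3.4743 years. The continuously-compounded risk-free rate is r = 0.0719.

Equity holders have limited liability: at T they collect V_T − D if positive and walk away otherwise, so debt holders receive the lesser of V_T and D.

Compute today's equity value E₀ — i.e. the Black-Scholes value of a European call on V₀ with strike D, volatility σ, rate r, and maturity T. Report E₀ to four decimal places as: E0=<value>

d₁ = [ln(V₀/D) + (r + σ²/2)T] / (σ√T)
   = [ln(280.4172/266.2769) + (0.0719 + 0.5·0.4004²)·3.4743] / (0.4004·√3.4743)
   = [0.051742 + 0.528302] / 0.746325 = 0.777201
d₂ = d₁ − σ√T = 0.777201 − 0.746325 = 0.030876
N(d₁) = 0.781480,  N(d₂) = 0.512316,  e^(−rT) = 0.778955
E₀ = V₀·N(d₁) − D·e^(−rT)·N(d₂)
   = 280.4172·0.781480 − 266.2769·0.778955·0.512316 = 112.877014

E0=112.8770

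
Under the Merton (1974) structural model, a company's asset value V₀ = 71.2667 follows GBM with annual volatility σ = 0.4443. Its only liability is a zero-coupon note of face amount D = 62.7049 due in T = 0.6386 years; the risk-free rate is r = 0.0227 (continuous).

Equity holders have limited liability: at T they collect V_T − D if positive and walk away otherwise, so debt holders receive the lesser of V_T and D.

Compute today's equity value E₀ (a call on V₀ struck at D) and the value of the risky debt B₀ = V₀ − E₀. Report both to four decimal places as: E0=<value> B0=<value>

E0=14.8427 B0=56.4240

d₁ = [ln(V₀/D) + (r + σ²/2)T] / (σ√T)
   = [ln(71.2667/62.7049) + (0.0227 + 0.5·0.4443²)·0.6386] / (0.4443·√0.6386)
   = [0.127990 + 0.077527] / 0.355051 = 0.578836
d₂ = d₁ − σ√T = 0.578836 − 0.355051 = 0.223785
N(d₁) = 0.718650,  N(d₂) = 0.588538,  e^(−rT) = 0.985608
E₀ = V₀·N(d₁) − D·e^(−rT)·N(d₂)
   = 71.2667·0.718650 − 62.7049·0.985608·0.588538 = 14.842735
B₀ = V₀ − E₀ = 71.2667 − 14.842735 = 56.423965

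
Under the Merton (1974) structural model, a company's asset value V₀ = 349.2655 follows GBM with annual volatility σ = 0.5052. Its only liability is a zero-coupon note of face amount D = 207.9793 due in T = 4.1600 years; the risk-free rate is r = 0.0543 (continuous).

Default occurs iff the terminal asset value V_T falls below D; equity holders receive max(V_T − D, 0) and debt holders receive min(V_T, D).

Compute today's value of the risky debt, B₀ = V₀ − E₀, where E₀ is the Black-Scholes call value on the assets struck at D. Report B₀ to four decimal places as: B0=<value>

d₁ = [ln(V₀/D) + (r + σ²/2)T] / (σ√T)
   = [ln(349.2655/207.9793) + (0.0543 + 0.5·0.5052²)·4.1600] / (0.5052·√4.1600)
   = [0.518394 + 0.756760] / 1.030410 = 1.237521
d₂ = d₁ − σ√T = 1.237521 − 1.030410 = 0.207111
N(d₁) = 0.892053,  N(d₂) = 0.582039,  e^(−rT) = 0.797807
E₀ = V₀·N(d₁) − D·e^(−rT)·N(d₂)
   = 349.2655·0.892053 − 207.9793·0.797807·0.582039 = 214.987235
B₀ = V₀ − E₀ = 349.2655 − 214.987235 = 134.278265

B0=134.2783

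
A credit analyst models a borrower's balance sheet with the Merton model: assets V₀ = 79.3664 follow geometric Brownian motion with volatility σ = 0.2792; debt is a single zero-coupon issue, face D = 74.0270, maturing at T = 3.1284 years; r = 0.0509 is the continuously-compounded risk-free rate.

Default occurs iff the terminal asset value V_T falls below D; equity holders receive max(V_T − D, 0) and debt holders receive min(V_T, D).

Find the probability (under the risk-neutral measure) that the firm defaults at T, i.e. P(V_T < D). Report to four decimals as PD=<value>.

d₁ = [ln(V₀/D) + (r + σ²/2)T] / (σ√T)
   = [ln(79.3664/74.0270) + (0.0509 + 0.5·0.2792²)·3.1284] / (0.2792·√3.1284)
   = [0.069645 + 0.281169] / 0.493829 = 0.710396
d₂ = d₁ − σ√T = 0.710396 − 0.493829 = 0.216567
risk-neutral PD = N(−d₂) = N(-0.216567) = 0.414273

PD=0.4143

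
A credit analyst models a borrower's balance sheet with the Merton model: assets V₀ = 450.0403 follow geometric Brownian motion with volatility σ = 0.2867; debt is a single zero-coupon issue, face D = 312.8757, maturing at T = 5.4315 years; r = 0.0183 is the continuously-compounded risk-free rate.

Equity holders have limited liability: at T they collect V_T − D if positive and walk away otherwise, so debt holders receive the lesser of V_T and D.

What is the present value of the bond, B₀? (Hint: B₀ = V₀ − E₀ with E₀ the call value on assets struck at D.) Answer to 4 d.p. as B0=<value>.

d₁ = [ln(V₀/D) + (r + σ²/2)T] / (σ√T)
   = [ln(450.0403/312.8757) + (0.0183 + 0.5·0.2867²)·5.4315] / (0.2867·√5.4315)
   = [0.363531 + 0.322623] / 0.668171 = 1.026914
d₂ = d₁ − σ√T = 1.026914 − 0.668171 = 0.358743
N(d₁) = 0.847769,  N(d₂) = 0.640106,  e^(−rT) = 0.905384
E₀ = V₀·N(d₁) − D·e^(−rT)·N(d₂)
   = 450.0403·0.847769 − 312.8757·0.905384·0.640106 = 200.205888
B₀ = V₀ − E₀ = 450.0403 − 200.205888 = 249.834412

B0=249.8344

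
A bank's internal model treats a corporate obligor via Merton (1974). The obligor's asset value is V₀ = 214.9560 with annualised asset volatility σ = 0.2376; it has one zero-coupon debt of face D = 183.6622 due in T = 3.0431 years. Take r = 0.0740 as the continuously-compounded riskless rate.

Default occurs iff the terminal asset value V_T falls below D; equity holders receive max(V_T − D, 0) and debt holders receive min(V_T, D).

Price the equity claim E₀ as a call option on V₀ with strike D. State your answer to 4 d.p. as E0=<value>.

E0=75.3183

d₁ = [ln(V₀/D) + (r + σ²/2)T] / (σ√T)
   = [ln(214.9560/183.6622) + (0.0740 + 0.5·0.2376²)·3.0431] / (0.2376·√3.0431)
   = [0.157335 + 0.311087] / 0.414481 = 1.130141
d₂ = d₁ − σ√T = 1.130141 − 0.414481 = 0.715660
N(d₁) = 0.870792,  N(d₂) = 0.762899,  e^(−rT) = 0.798365
E₀ = V₀·N(d₁) − D·e^(−rT)·N(d₂)
   = 214.9560·0.870792 − 183.6622·0.798365·0.762899 = 75.318347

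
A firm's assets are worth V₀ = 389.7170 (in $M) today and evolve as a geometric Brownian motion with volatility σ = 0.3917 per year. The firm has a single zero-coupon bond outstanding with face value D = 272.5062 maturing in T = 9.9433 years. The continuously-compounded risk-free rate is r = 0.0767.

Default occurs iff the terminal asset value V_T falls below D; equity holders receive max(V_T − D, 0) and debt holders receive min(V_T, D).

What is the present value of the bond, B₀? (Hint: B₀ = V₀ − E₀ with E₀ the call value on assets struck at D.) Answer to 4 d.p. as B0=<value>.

d₁ = [ln(V₀/D) + (r + σ²/2)T] / (σ√T)
   = [ln(389.7170/272.5062) + (0.0767 + 0.5·0.3917²)·9.9433] / (0.3917·√9.9433)
   = [0.357759 + 1.525446] / 1.235148 = 1.524680
d₂ = d₁ − σ√T = 1.524680 − 1.235148 = 0.289533
N(d₁) = 0.936331,  N(d₂) = 0.613913,  e^(−rT) = 0.466428
E₀ = V₀·N(d₁) − D·e^(−rT)·N(d₂)
   = 389.7170·0.936331 − 272.5062·0.466428·0.613913 = 286.872766
B₀ = V₀ − E₀ = 389.7170 − 286.872766 = 102.844234

B0=102.8442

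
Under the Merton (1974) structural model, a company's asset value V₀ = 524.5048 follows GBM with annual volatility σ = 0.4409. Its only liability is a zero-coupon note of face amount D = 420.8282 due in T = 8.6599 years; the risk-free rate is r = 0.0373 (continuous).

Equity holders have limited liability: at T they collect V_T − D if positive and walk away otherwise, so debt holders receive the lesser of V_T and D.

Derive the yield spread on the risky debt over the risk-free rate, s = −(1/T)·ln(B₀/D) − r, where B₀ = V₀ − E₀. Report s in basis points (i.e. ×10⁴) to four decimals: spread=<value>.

spread=488.5506

d₁ = [ln(V₀/D) + (r + σ²/2)T] / (σ√T)
   = [ln(524.5048/420.8282) + (0.0373 + 0.5·0.4409²)·8.6599] / (0.4409·√8.6599)
   = [0.220230 + 1.164725] / 1.297468 = 1.067430
d₂ = d₁ − σ√T = 1.067430 − 1.297468 = -0.230038
N(d₁) = 0.857111,  N(d₂) = 0.409031,  e^(−rT) = 0.723964
E₀ = V₀·N(d₁) − D·e^(−rT)·N(d₂)
   = 524.5048·0.857111 − 420.8282·0.723964·0.409031 = 324.941702
B₀ = V₀ − E₀ = 524.5048 − 324.941702 = 199.563098
spread = −(1/T)·ln(B₀/D) − r = −(1/8.6599)·ln(199.563098/420.8282) − 0.0373 = 0.04885506
in basis points: 0.04885506 × 10⁴ = 488.5506 bp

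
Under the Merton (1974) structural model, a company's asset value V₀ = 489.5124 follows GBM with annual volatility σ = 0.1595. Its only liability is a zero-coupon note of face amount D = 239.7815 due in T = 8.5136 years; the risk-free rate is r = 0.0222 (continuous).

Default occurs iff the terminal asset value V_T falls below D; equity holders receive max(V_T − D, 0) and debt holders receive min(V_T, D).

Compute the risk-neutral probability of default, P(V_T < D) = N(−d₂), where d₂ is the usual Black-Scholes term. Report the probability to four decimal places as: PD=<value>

PD=0.0439

d₁ = [ln(V₀/D) + (r + σ²/2)T] / (σ√T)
   = [ln(489.5124/239.7815) + (0.0222 + 0.5·0.1595²)·8.5136] / (0.1595·√8.5136)
   = [0.713682 + 0.297296] / 0.465390 = 2.172322
d₂ = d₁ − σ√T = 2.172322 − 0.465390 = 1.706932
risk-neutral PD = N(−d₂) = N(-1.706932) = 0.043917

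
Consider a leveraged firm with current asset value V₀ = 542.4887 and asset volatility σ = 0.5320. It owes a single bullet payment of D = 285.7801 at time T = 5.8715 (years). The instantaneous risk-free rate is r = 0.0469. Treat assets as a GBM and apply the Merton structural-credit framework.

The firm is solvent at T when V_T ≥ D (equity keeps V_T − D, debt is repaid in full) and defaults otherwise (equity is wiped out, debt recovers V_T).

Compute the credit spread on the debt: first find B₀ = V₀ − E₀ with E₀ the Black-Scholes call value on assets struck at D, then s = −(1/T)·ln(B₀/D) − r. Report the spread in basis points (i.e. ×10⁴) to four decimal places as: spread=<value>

spread=500.0996

d₁ = [ln(V₀/D) + (r + σ²/2)T] / (σ√T)
   = [ln(542.4887/285.7801) + (0.0469 + 0.5·0.5320²)·5.8715] / (0.5320·√5.8715)
   = [0.640945 + 1.106261] / 1.289099 = 1.355370
d₂ = d₁ − σ√T = 1.355370 − 1.289099 = 0.066271
N(d₁) = 0.912350,  N(d₂) = 0.526419,  e^(−rT) = 0.759289
E₀ = V₀·N(d₁) − D·e^(−rT)·N(d₂)
   = 542.4887·0.912350 − 285.7801·0.759289·0.526419 = 380.712194
B₀ = V₀ − E₀ = 542.4887 − 380.712194 = 161.776506
spread = −(1/T)·ln(B₀/D) − r = −(1/5.8715)·ln(161.776506/285.7801) − 0.0469 = 0.05000996
in basis points: 0.05000996 × 10⁴ = 500.0996 bp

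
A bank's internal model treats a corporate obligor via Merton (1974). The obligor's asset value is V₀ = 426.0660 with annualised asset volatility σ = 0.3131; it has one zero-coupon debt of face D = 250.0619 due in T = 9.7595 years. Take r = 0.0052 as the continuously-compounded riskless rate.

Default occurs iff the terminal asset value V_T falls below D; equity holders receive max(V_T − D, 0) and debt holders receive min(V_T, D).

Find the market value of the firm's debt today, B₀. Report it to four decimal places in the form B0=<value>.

d₁ = [ln(V₀/D) + (r + σ²/2)T] / (σ√T)
   = [ln(426.0660/250.0619) + (0.0052 + 0.5·0.3131²)·9.7595] / (0.3131·√9.7595)
   = [0.532886 + 0.529119] / 0.978131 = 1.085750
d₂ = d₁ − σ√T = 1.085750 − 0.978131 = 0.107619
N(d₁) = 0.861205,  N(d₂) = 0.542851,  e^(−rT) = 0.950517
E₀ = V₀·N(d₁) − D·e^(−rT)·N(d₂)
   = 426.0660·0.861205 − 250.0619·0.950517·0.542851 = 237.901013
B₀ = V₀ − E₀ = 426.0660 − 237.901013 = 188.164987

B0=188.1650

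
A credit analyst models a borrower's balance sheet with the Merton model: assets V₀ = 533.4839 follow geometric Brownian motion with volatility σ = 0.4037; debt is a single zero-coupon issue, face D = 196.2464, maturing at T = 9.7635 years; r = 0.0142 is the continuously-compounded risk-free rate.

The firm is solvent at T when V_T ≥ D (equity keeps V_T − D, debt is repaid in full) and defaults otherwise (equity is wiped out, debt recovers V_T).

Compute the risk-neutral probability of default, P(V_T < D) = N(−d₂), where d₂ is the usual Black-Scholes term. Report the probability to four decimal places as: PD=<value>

PD=0.3928

d₁ = [ln(V₀/D) + (r + σ²/2)T] / (σ√T)
   = [ln(533.4839/196.2464) + (0.0142 + 0.5·0.4037²)·9.7635] / (0.4037·√9.7635)
   = [1.000058 + 0.934239] / 1.261425 = 1.533421
d₂ = d₁ − σ√T = 1.533421 − 1.261425 = 0.271996
risk-neutral PD = N(−d₂) = N(-0.271996) = 0.392813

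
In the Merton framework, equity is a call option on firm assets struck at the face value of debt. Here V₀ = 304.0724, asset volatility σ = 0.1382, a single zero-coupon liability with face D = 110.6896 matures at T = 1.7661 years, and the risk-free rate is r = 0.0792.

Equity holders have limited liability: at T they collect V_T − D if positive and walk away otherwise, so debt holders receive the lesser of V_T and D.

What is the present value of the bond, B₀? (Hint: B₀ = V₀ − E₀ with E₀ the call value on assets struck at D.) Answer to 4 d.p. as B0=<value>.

B0=96.2409

d₁ = [ln(V₀/D) + (r + σ²/2)T] / (σ√T)
   = [ln(304.0724/110.6896) + (0.0792 + 0.5·0.1382²)·1.7661] / (0.1382·√1.7661)
   = [1.010536 + 0.156741] / 0.183660 = 6.355623
d₂ = d₁ − σ√T = 6.355623 − 0.183660 = 6.171962
N(d₁) = 1.000000,  N(d₂) = 1.000000,  e^(−rT) = 0.869467
E₀ = V₀·N(d₁) − D·e^(−rT)·N(d₂)
   = 304.0724·1.000000 − 110.6896·0.869467·1.000000 = 207.831467
B₀ = V₀ − E₀ = 304.0724 − 207.831467 = 96.240933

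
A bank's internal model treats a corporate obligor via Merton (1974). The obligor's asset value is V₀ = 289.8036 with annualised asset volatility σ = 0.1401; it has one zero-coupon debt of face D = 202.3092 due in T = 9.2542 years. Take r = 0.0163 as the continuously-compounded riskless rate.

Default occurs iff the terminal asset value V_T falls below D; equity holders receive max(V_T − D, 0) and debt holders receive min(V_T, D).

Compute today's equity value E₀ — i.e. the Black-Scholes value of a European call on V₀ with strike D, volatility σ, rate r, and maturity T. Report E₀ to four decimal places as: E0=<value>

d₁ = [ln(V₀/D) + (r + σ²/2)T] / (σ√T)
   = [ln(289.8036/202.3092) + (0.0163 + 0.5·0.1401²)·9.2542] / (0.1401·√9.2542)
   = [0.359406 + 0.241664] / 0.426194 = 1.410320
d₂ = d₁ − σ√T = 1.410320 − 0.426194 = 0.984126
N(d₁) = 0.920777,  N(d₂) = 0.837473,  e^(−rT) = 0.859982
E₀ = V₀·N(d₁) − D·e^(−rT)·N(d₂)
   = 289.8036·0.920777 − 202.3092·0.859982·0.837473 = 121.139069

E0=121.1391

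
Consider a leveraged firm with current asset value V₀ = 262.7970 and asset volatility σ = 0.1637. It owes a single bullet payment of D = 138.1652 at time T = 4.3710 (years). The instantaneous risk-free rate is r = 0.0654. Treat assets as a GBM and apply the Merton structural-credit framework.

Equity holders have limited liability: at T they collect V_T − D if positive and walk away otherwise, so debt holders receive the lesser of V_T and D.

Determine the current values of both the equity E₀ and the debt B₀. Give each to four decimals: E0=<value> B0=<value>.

d₁ = [ln(V₀/D) + (r + σ²/2)T] / (σ√T)
   = [ln(262.7970/138.1652) + (0.0654 + 0.5·0.1637²)·4.3710] / (0.1637·√4.3710)
   = [0.642932 + 0.344430] / 0.342247 = 2.884942
d₂ = d₁ − σ√T = 2.884942 − 0.342247 = 2.542696
N(d₁) = 0.998043,  N(d₂) = 0.994500,  e^(−rT) = 0.751365
E₀ = V₀·N(d₁) − D·e^(−rT)·N(d₂)
   = 262.7970·0.998043 − 138.1652·0.751365·0.994500 = 159.041039
B₀ = V₀ − E₀ = 262.7970 − 159.041039 = 103.755961

E0=159.0410 B0=103.7560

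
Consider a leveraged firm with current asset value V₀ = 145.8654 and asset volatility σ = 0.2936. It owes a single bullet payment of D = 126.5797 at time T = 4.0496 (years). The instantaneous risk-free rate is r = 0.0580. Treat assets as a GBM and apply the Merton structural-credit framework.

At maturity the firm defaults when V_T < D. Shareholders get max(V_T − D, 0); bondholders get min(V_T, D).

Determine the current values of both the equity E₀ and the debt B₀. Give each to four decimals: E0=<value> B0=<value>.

E0=56.8380 B0=89.0274

d₁ = [ln(V₀/D) + (r + σ²/2)T] / (σ√T)
   = [ln(145.8654/126.5797) + (0.0580 + 0.5·0.2936²)·4.0496] / (0.2936·√4.0496)
   = [0.141812 + 0.409417] / 0.590829 = 0.932974
d₂ = d₁ − σ√T = 0.932974 − 0.590829 = 0.342145
N(d₁) = 0.824583,  N(d₂) = 0.633879,  e^(−rT) = 0.790668
E₀ = V₀·N(d₁) − D·e^(−rT)·N(d₂)
   = 145.8654·0.824583 − 126.5797·0.790668·0.633879 = 56.837951
B₀ = V₀ − E₀ = 145.8654 − 56.837951 = 89.027449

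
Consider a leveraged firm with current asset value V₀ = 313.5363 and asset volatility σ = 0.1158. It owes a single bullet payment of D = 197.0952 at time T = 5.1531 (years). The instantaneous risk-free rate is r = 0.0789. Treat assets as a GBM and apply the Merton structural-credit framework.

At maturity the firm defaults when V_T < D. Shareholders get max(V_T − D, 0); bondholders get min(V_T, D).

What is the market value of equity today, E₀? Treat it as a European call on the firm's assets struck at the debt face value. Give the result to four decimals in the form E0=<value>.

E0=182.2923

d₁ = [ln(V₀/D) + (r + σ²/2)T] / (σ√T)
   = [ln(313.5363/197.0952) + (0.0789 + 0.5·0.1158²)·5.1531] / (0.1158·√5.1531)
   = [0.464228 + 0.441130] / 0.262871 = 3.444116
d₂ = d₁ − σ√T = 3.444116 − 0.262871 = 3.181245
N(d₁) = 0.999714,  N(d₂) = 0.999267,  e^(−rT) = 0.665924
E₀ = V₀·N(d₁) − D·e^(−rT)·N(d₂)
   = 313.5363·0.999714 − 197.0952·0.665924·0.999267 = 182.292276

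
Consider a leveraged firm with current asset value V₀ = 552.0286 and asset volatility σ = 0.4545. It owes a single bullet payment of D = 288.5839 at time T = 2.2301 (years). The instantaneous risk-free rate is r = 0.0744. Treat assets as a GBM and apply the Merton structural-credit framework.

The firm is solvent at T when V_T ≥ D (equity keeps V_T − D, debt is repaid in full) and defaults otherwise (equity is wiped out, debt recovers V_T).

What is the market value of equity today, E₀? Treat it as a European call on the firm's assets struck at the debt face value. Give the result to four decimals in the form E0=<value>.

E0=321.0196

d₁ = [ln(V₀/D) + (r + σ²/2)T] / (σ√T)
   = [ln(552.0286/288.5839) + (0.0744 + 0.5·0.4545²)·2.2301] / (0.4545·√2.2301)
   = [0.648614 + 0.396256] / 0.678728 = 1.539452
d₂ = d₁ − σ√T = 1.539452 − 0.678728 = 0.860723
N(d₁) = 0.938153,  N(d₂) = 0.805305,  e^(−rT) = 0.847114
E₀ = V₀·N(d₁) − D·e^(−rT)·N(d₂)
   = 552.0286·0.938153 − 288.5839·0.847114·0.805305 = 321.019571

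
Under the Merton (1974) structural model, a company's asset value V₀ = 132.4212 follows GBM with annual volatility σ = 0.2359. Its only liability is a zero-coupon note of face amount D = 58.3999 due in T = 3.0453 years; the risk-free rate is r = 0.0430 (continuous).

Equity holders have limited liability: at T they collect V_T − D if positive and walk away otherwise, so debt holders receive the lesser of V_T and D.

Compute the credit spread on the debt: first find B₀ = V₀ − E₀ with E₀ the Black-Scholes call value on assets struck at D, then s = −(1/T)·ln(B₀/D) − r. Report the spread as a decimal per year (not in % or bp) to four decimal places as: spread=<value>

spread=0.0008

d₁ = [ln(V₀/D) + (r + σ²/2)T] / (σ√T)
   = [ln(132.4212/58.3999) + (0.0430 + 0.5·0.2359²)·3.0453] / (0.2359·√3.0453)
   = [0.818674 + 0.215682] / 0.411664 = 2.512619
d₂ = d₁ − σ√T = 2.512619 − 0.411664 = 2.100955
N(d₁) = 0.994008,  N(d₂) = 0.982178,  e^(−rT) = 0.877263
E₀ = V₀·N(d₁) − D·e^(−rT)·N(d₂)
   = 132.4212·0.994008 − 58.3999·0.877263·0.982178 = 81.308724
B₀ = V₀ − E₀ = 132.4212 − 81.308724 = 51.112476
spread = −(1/T)·ln(B₀/D) − r = −(1/3.0453)·ln(51.112476/58.3999) − 0.0430 = 0.00076763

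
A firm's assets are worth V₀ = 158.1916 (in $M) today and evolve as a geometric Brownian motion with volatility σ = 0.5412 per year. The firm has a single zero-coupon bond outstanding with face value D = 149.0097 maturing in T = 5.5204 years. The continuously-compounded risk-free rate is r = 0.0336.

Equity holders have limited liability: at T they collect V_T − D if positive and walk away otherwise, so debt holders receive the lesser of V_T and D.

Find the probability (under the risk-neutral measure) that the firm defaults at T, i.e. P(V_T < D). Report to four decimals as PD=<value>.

PD=0.6711

d₁ = [ln(V₀/D) + (r + σ²/2)T] / (σ√T)
   = [ln(158.1916/149.0097) + (0.0336 + 0.5·0.5412²)·5.5204] / (0.5412·√5.5204)
   = [0.059796 + 0.993941] / 1.271578 = 0.828684
d₂ = d₁ − σ√T = 0.828684 − 1.271578 = -0.442894
risk-neutral PD = N(−d₂) = N(0.442894) = 0.671079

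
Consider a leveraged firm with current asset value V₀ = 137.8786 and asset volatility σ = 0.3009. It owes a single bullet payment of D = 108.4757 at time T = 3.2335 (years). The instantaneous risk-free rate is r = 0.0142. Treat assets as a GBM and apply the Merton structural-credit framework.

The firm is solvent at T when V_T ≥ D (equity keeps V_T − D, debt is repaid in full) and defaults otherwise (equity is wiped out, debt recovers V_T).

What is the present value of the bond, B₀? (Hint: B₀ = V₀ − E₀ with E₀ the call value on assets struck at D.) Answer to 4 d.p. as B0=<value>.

B0=91.5979

d₁ = [ln(V₀/D) + (r + σ²/2)T] / (σ√T)
   = [ln(137.8786/108.4757) + (0.0142 + 0.5·0.3009²)·3.2335] / (0.3009·√3.2335)
   = [0.239847 + 0.192298] / 0.541076 = 0.798676
d₂ = d₁ − σ√T = 0.798676 − 0.541076 = 0.257600
N(d₁) = 0.787761,  N(d₂) = 0.601642,  e^(−rT) = 0.955122
E₀ = V₀·N(d₁) − D·e^(−rT)·N(d₂)
   = 137.8786·0.787761 − 108.4757·0.955122·0.601642 = 46.280690
B₀ = V₀ − E₀ = 137.8786 − 46.280690 = 91.597910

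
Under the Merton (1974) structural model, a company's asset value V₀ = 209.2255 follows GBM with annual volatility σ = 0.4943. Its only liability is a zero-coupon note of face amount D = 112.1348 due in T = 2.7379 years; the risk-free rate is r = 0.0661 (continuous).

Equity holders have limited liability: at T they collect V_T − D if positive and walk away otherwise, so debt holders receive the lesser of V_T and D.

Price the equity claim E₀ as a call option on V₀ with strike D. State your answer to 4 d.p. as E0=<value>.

d₁ = [ln(V₀/D) + (r + σ²/2)T] / (σ√T)
   = [ln(209.2255/112.1348) + (0.0661 + 0.5·0.4943²)·2.7379] / (0.4943·√2.7379)
   = [0.623711 + 0.515454] / 0.817898 = 1.392795
d₂ = d₁ − σ√T = 1.392795 − 0.817898 = 0.574897
N(d₁) = 0.918159,  N(d₂) = 0.717319,  e^(−rT) = 0.834456
E₀ = V₀·N(d₁) − D·e^(−rT)·N(d₂)
   = 209.2255·0.918159 − 112.1348·0.834456·0.717319 = 124.981604

E0=124.9816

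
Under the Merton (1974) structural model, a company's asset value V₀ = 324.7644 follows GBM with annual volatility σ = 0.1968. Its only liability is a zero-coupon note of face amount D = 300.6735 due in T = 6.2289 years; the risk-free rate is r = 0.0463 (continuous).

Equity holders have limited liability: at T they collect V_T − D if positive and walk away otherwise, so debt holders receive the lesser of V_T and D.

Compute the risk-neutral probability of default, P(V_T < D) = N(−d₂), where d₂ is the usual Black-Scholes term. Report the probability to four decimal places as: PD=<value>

PD=0.3091

d₁ = [ln(V₀/D) + (r + σ²/2)T] / (σ√T)
   = [ln(324.7644/300.6735) + (0.0463 + 0.5·0.1968²)·6.2289] / (0.1968·√6.2289)
   = [0.077075 + 0.409021] / 0.491169 = 0.989673
d₂ = d₁ − σ√T = 0.989673 − 0.491169 = 0.498504
risk-neutral PD = N(−d₂) = N(-0.498504) = 0.309064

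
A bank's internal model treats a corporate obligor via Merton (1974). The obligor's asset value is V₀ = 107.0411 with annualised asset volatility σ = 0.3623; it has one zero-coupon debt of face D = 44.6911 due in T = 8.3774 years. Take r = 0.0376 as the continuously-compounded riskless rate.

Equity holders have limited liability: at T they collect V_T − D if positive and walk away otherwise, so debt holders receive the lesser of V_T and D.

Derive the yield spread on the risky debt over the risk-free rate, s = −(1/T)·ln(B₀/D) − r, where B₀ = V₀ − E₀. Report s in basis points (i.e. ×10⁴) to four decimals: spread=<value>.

d₁ = [ln(V₀/D) + (r + σ²/2)T] / (σ√T)
   = [ln(107.0411/44.6911) + (0.0376 + 0.5·0.3623²)·8.3774] / (0.3623·√8.3774)
   = [0.873438 + 0.864804] / 1.048632 = 1.657630
d₂ = d₁ − σ√T = 1.657630 − 1.048632 = 0.608998
N(d₁) = 0.951304,  N(d₂) = 0.728737,  e^(−rT) = 0.729796
E₀ = V₀·N(d₁) − D·e^(−rT)·N(d₂)
   = 107.0411·0.951304 − 44.6911·0.729796·0.728737 = 78.060571
B₀ = V₀ − E₀ = 107.0411 − 78.060571 = 28.980529
spread = −(1/T)·ln(B₀/D) − r = −(1/8.3774)·ln(28.980529/44.6911) − 0.0376 = 0.01410461
in basis points: 0.01410461 × 10⁴ = 141.0461 bp

spread=141.0461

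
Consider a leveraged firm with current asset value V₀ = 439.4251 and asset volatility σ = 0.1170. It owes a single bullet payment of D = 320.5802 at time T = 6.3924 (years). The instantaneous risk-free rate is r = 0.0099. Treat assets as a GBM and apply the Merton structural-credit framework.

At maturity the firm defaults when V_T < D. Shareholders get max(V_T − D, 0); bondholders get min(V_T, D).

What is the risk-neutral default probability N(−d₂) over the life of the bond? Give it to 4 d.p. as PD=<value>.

d₁ = [ln(V₀/D) + (r + σ²/2)T] / (σ√T)
   = [ln(439.4251/320.5802) + (0.0099 + 0.5·0.1170²)·6.3924] / (0.1170·√6.3924)
   = [0.315335 + 0.107038] / 0.295813 = 1.427834
d₂ = d₁ − σ√T = 1.427834 − 0.295813 = 1.132020
risk-neutral PD = N(−d₂) = N(-1.132020) = 0.128813

PD=0.1288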